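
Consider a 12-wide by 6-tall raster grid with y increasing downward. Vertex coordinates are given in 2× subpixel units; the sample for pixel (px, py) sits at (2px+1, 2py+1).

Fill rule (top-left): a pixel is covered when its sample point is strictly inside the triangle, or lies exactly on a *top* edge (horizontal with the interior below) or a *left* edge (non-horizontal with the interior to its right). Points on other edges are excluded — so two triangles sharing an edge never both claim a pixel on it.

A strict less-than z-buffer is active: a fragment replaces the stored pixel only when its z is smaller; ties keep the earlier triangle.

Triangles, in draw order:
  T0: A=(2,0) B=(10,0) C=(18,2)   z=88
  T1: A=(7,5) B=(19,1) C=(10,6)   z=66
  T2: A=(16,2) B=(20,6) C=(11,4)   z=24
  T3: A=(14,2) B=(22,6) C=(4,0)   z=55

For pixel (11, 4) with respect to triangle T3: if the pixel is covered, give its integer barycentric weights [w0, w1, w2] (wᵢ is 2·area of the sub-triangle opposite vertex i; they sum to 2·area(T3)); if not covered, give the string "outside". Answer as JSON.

T0:
  2·area = 16
  edge (2, 0)→(10, 0): d=(8,0) top-left  bias=+0
  edge (10, 0)→(18, 2): d=(8,2) right/bottom  bias=-1
  edge (18, 2)→(2, 0): d=(-16,-2) top-left  bias=+0
    (5,0)@(11, 1): e=[8,6,2] → X
    (6,0)@(13, 1): e=[8,2,6] → X
    (7,0)@(15, 1): e=[8,-2,10] → .
    (5,1)@(11, 3): e=[24,22,-30] → .
    (6,1)@(13, 3): e=[24,18,-26] → .
  covered (2 px):
    . . . . . X X . . . . .
    . . . . . . . . . . . .
    . . . . . . . . . . . .
    . . . . . . . . . . . .
    . . . . . . . . . . . .
    . . . . . . . . . . . .
T1:
  2·area = 24
  edge (7, 5)→(19, 1): d=(12,-4) top-left  bias=+0
  edge (19, 1)→(10, 6): d=(-9,5) right/bottom  bias=-1
  edge (10, 6)→(7, 5): d=(-3,-1) top-left  bias=+0
    (9,0)@(19, 1): e=[0,0,24] → .  [on edge]
    (0,1)@(1, 3): e=[-48,72,0] → .  [on edge]
    (6,1)@(13, 3): e=[0,12,12] → X  [on edge]
    (7,1)@(15, 3): e=[8,2,14] → X
    (8,1)@(17, 3): e=[16,-8,16] → .
    (3,2)@(7, 5): e=[0,24,0] → X  [on edge]
    (4,2)@(9, 5): e=[8,14,2] → X
    (5,2)@(11, 5): e=[16,4,4] → X
    (6,2)@(13, 5): e=[24,-6,6] → .
    (7,2)@(15, 5): e=[32,-16,8] → .
    (0,3)@(1, 7): e=[0,36,-12] → .  [on edge]
    (3,3)@(7, 7): e=[24,6,-6] → .
    (6,3)@(13, 7): e=[48,-24,0] → .  [on edge]
    (9,4)@(19, 9): e=[96,-72,0] → .  [on edge]
    (0,5)@(1, 11): e=[48,0,-24] → .  [on edge]
  covered (5 px):
    . . . . . . . . . . . .
    . . . . . . X X . . . .
    . . . X X X . . . . . .
    . . . . . . . . . . . .
    . . . . . . . . . . . .
    . . . . . . . . . . . .
T2:
  2·area = 28
  edge (16, 2)→(20, 6): d=(4,4) right/bottom  bias=-1
  edge (20, 6)→(11, 4): d=(-9,-2) top-left  bias=+0
  edge (11, 4)→(16, 2): d=(5,-2) top-left  bias=+0
    (7,0)@(15, 1): e=[0,35,-7] → .  [on edge]
    (7,1)@(15, 3): e=[8,17,3] → X
    (8,1)@(17, 3): e=[0,21,7] → .  [on edge]
    (7,2)@(15, 5): e=[16,-1,13] → .
    (8,2)@(17, 5): e=[8,3,17] → X
    (9,2)@(19, 5): e=[0,7,21] → .  [on edge]
    (8,3)@(17, 7): e=[16,-15,27] → .
    (10,3)@(21, 7): e=[0,-7,35] → .  [on edge]
    (11,4)@(23, 9): e=[0,-21,49] → .  [on edge]
  covered (2 px):
    . . . . . . . . . . . .
    . . . . . . . X . . . .
    . . . . . . . . X . . .
    . . . . . . . . . . . .
    . . . . . . . . . . . .
    . . . . . . . . . . . .
T3:
  2·area = 24
  edge (14, 2)→(22, 6): d=(8,4) right/bottom  bias=-1
  edge (22, 6)→(4, 0): d=(-18,-6) top-left  bias=+0
  edge (4, 0)→(14, 2): d=(10,2) right/bottom  bias=-1
    (3,0)@(7, 1): e=[20,0,4] → X  [on edge]
    (4,0)@(9, 1): e=[12,12,0] → .  [on edge]
    (3,1)@(7, 3): e=[36,-36,24] → .
    (6,1)@(13, 3): e=[12,0,12] → X  [on edge]
    (7,1)@(15, 3): e=[4,12,8] → X
    (8,1)@(17, 3): e=[-4,24,4] → .
    (9,1)@(19, 3): e=[-12,36,0] → .  [on edge]
    (6,2)@(13, 5): e=[28,-36,32] → .
    (7,2)@(15, 5): e=[20,-24,28] → .
    (9,2)@(19, 5): e=[4,0,20] → X  [on edge]
    (10,2)@(21, 5): e=[-4,12,16] → .
    (9,3)@(19, 7): e=[20,-36,40] → .
  covered (4 px):
    . . . X . . . . . . . .
    . . . . . . X X . . . .
    . . . . . . . . . X . .
    . . . . . . . . . . . .
    . . . . . . . . . . . .
    . . . . . . . . . . . .

Answer: "outside"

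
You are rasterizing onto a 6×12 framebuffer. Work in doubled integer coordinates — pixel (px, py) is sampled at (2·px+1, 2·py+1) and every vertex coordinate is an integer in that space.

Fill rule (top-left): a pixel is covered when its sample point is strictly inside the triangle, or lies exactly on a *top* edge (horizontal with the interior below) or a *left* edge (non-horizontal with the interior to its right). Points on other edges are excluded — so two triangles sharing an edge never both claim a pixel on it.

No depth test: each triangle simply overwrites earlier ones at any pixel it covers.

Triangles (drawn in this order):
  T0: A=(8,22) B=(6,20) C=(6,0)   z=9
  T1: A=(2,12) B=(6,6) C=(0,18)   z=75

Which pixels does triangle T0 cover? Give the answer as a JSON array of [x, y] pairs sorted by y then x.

T0:
  2·area = 40
  edge (8, 22)→(6, 20): d=(-2,-2) top-left  bias=+0
  edge (6, 20)→(6, 0): d=(0,-20) top-left  bias=+0
  edge (6, 0)→(8, 22): d=(2,22) right/bottom  bias=-1
    (3,5)@(7, 11): e=[20,20,0] → ·  [on edge]
    (3,6)@(7, 13): e=[16,20,4] → #
    (4,6)@(9, 13): e=[20,60,-40] → ·
    (0,7)@(1, 15): e=[0,-100,140] → ·  [on edge]
    (3,7)@(7, 15): e=[12,20,8] → #
    (4,7)@(9, 15): e=[16,60,-36] → ·
    (1,8)@(3, 17): e=[0,-60,100] → ·  [on edge]
    (3,8)@(7, 17): e=[8,20,12] → #
    (4,8)@(9, 17): e=[12,60,-32] → ·
    (2,9)@(5, 19): e=[0,-20,60] → ·  [on edge]
    (3,9)@(7, 19): e=[4,20,16] → #
    (4,9)@(9, 19): e=[8,60,-28] → ·
    (3,10)@(7, 21): e=[0,20,20] → #  [on edge]
    (4,11)@(9, 23): e=[0,60,-20] → ·  [on edge]
  covered (5 px):
    · · · · · ·
    · · · · · ·
    · · · · · ·
    · · · · · ·
    · · · · · ·
    · · · · · ·
    · · · # · ·
    · · · # · ·
    · · · # · ·
    · · · # · ·
    · · · # · ·
    · · · · · ·
T1:
  2·area = 12
  edge (2, 12)→(6, 6): d=(4,-6) top-left  bias=+0
  edge (6, 6)→(0, 18): d=(-6,12) right/bottom  bias=-1
  edge (0, 18)→(2, 12): d=(2,-6) top-left  bias=+0
    (2,1)@(5, 3): e=[-18,30,0] → ·  [on edge]
    (1,4)@(3, 9): e=[-6,18,0] → ·  [on edge]
    (1,5)@(3, 11): e=[2,6,4] → #
    (2,5)@(5, 11): e=[14,-18,16] → ·
    (1,6)@(3, 13): e=[10,-6,8] → ·
    (0,7)@(1, 15): e=[6,6,0] → #  [on edge]
    (1,7)@(3, 15): e=[18,-18,12] → ·
    (0,8)@(1, 17): e=[14,-6,4] → ·
  covered (2 px):
    · · · · · ·
    · · · · · ·
    · · · · · ·
    · · · · · ·
    · · · · · ·
    · # · · · ·
    · · · · · ·
    # · · · · ·
    · · · · · ·
    · · · · · ·
    · · · · · ·
    · · · · · ·

Final: [[3,6],[3,7],[3,8],[3,9],[3,10]]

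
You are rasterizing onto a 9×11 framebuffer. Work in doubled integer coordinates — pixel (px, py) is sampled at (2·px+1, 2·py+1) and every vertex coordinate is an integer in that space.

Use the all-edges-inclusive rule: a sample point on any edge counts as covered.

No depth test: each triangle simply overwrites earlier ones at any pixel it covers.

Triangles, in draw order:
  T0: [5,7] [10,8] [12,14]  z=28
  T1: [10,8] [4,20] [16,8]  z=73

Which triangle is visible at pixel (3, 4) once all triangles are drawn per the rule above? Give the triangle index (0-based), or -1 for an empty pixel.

T0:
  2·area = 28
  edge (5, 7)→(10, 8): d=(5,1) inclusive
  edge (10, 8)→(12, 14): d=(2,6) inclusive
  edge (12, 14)→(5, 7): d=(-7,-7) inclusive
    (0,1)@(1, 3): e=[-16,44,0] → .  [on edge]
    (1,2)@(3, 5): e=[-8,36,0] → .  [on edge]
    (4,2)@(9, 5): e=[-14,0,42] → .  [on edge]
    (2,3)@(5, 7): e=[0,28,0] → X  [on edge]
    (3,3)@(7, 7): e=[-2,16,14] → .
    (2,4)@(5, 9): e=[10,32,-14] → .
    (3,4)@(7, 9): e=[8,20,0] → X  [on edge]
    (4,4)@(9, 9): e=[6,8,14] → X
    (5,4)@(11, 9): e=[4,-4,28] → .
    (7,4)@(15, 9): e=[0,-28,56] → .  [on edge]
    (3,5)@(7, 11): e=[18,24,-14] → .
    (4,5)@(9, 11): e=[16,12,0] → X  [on edge]
    (5,5)@(11, 11): e=[14,0,14] → X  [on edge]
    (5,6)@(11, 13): e=[24,4,0] → X  [on edge]
    (6,7)@(13, 15): e=[32,-4,0] → .  [on edge]
    (6,8)@(13, 17): e=[42,0,-14] → .  [on edge]
    (7,8)@(15, 17): e=[40,-12,0] → .  [on edge]
    (8,9)@(17, 19): e=[48,-20,0] → .  [on edge]
  covered (6 px):
    . . . . . . . . .
    . . . . . . . . .
    . . . . . . . . .
    . . X . . . . . .
    . . . X X . . . .
    . . . . X X . . .
    . . . . . X . . .
    . . . . . . . . .
    . . . . . . . . .
    . . . . . . . . .
    . . . . . . . . .
T1:
  2·area = 72  (B↔C swapped to make it positive)
  edge (10, 8)→(16, 8): d=(6,0) inclusive
  edge (16, 8)→(4, 20): d=(-12,12) inclusive
  edge (4, 20)→(10, 8): d=(6,-12) inclusive
    (8,3)@(17, 7): e=[-6,0,78] → .  [on edge]
    (5,4)@(11, 9): e=[6,48,18] → X
    (6,4)@(13, 9): e=[6,24,42] → X
    (7,4)@(15, 9): e=[6,0,66] → X  [on edge]
    (8,4)@(17, 9): e=[6,-24,90] → .
    (4,5)@(9, 11): e=[18,48,6] → X
    (6,5)@(13, 11): e=[18,0,54] → X  [on edge]
    (7,5)@(15, 11): e=[18,-24,78] → .
    (4,6)@(9, 13): e=[30,24,18] → X
    (5,6)@(11, 13): e=[30,0,42] → X  [on edge]
    (6,6)@(13, 13): e=[30,-24,66] → .
    (3,7)@(7, 15): e=[42,24,6] → X
    (4,7)@(9, 15): e=[42,0,30] → X  [on edge]
    (3,8)@(7, 17): e=[54,0,18] → X  [on edge]
    (2,9)@(5, 19): e=[66,0,6] → X  [on edge]
    (1,10)@(3, 21): e=[78,0,-6] → .  [on edge]
  covered (12 px):
    . . . . . . . . .
    . . . . . . . . .
    . . . . . . . . .
    . . . . . . . . .
    . . . . . X X X .
    . . . . X X X . .
    . . . . X X . . .
    . . . X X . . . .
    . . . X . . . . .
    . . X . . . . . .
    . . . . . . . . .

Z-buffer (winner per pixel, '.' = empty):
  . . . . . . . . .
  . . . . . . . . .
  . . . . . . . . .
  . . 0 . . . . . .
  . . . 0 0 1 1 1 .
  . . . . 1 1 1 . .
  . . . . 1 1 . . .
  . . . 1 1 . . . .
  . . . 1 . . . . .
  . . 1 . . . . . .
  . . . . . . . . .

Result: 0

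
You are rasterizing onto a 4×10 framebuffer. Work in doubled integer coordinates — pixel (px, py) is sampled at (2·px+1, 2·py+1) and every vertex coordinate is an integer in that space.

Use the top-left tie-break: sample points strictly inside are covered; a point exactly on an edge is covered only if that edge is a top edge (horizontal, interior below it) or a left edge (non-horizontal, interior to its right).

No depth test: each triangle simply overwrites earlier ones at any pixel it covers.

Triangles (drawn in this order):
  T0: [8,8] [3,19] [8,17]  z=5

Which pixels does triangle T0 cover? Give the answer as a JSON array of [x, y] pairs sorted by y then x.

T0:
  2·area = 45  (B↔C swapped to make it positive)
  edge (8, 8)→(8, 17): d=(0,9) right/bottom  bias=-1
  edge (8, 17)→(3, 19): d=(-5,2) right/bottom  bias=-1
  edge (3, 19)→(8, 8): d=(5,-11) top-left  bias=+0
    (3,5)@(7, 11): e=[9,32,4] → █
    (3,6)@(7, 13): e=[9,22,14] → █
    (2,7)@(5, 15): e=[27,16,2] → █
    (2,8)@(5, 17): e=[27,6,12] → █
    (1,9)@(3, 19): e=[45,0,0] → ·  [on edge]
    (2,9)@(5, 19): e=[27,-4,22] → ·
    (3,9)@(7, 19): e=[9,-8,44] → ·
  covered (6 px):
    · · · ·
    · · · ·
    · · · ·
    · · · ·
    · · · ·
    · · · █
    · · · █
    · · █ █
    · · █ █
    · · · ·

Result: [[3,5],[3,6],[2,7],[3,7],[2,8],[3,8]]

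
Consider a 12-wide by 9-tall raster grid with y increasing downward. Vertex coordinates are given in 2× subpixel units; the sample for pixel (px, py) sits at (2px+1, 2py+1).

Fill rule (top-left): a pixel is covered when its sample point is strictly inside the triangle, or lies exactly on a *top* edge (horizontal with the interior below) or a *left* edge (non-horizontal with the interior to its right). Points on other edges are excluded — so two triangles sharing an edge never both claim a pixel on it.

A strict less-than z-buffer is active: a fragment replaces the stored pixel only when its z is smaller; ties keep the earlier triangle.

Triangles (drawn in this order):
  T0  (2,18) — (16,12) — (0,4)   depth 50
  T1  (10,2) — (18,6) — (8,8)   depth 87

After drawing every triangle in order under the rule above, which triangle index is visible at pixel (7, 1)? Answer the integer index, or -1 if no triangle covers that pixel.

T0:
  2·area = 208  (B↔C swapped to make it positive)
  edge (2, 18)→(0, 4): d=(-2,-14) top-left  bias=+0
  edge (0, 4)→(16, 12): d=(16,8) right/bottom  bias=-1
  edge (16, 12)→(2, 18): d=(-14,6) right/bottom  bias=-1
    (0,2)@(1, 5): e=[12,8,188] → #
    (1,2)@(3, 5): e=[40,-8,176] → ·
    (0,3)@(1, 7): e=[8,40,160] → #
    (1,3)@(3, 7): e=[36,24,148] → #
    (2,3)@(5, 7): e=[64,8,136] → #
    (3,3)@(7, 7): e=[92,-8,124] → ·
    (0,4)@(1, 9): e=[4,72,132] → #
    (3,4)@(7, 9): e=[88,24,96] → #
    (4,4)@(9, 9): e=[116,8,84] → #
    (5,4)@(11, 9): e=[144,-8,72] → ·
    (11,4)@(23, 9): e=[312,-104,0] → ·  [on edge]
    (0,5)@(1, 11): e=[0,104,104] → #  [on edge]
    (4,7)@(9, 15): e=[104,104,0] → ·  [on edge]
  covered (26 px):
    · · · · · · · · · · · ·
    · · · · · · · · · · · ·
    # · · · · · · · · · · ·
    # # # · · · · · · · · ·
    # # # # # · · · · · · ·
    # # # # # # # · · · · ·
    · # # # # # # · · · · ·
    · # # # · · · · · · · ·
    · # · · · · · · · · · ·
T1:
  2·area = 56
  edge (10, 2)→(18, 6): d=(8,4) right/bottom  bias=-1
  edge (18, 6)→(8, 8): d=(-10,2) right/bottom  bias=-1
  edge (8, 8)→(10, 2): d=(2,-6) top-left  bias=+0
    (5,1)@(11, 3): e=[4,44,8] → #
    (6,1)@(13, 3): e=[-4,40,20] → ·
    (4,2)@(9, 5): e=[28,28,0] → #  [on edge]
    (6,2)@(13, 5): e=[12,20,24] → #
    (7,2)@(15, 5): e=[4,16,36] → #
    (8,2)@(17, 5): e=[-4,12,48] → ·
    (11,2)@(23, 5): e=[-28,0,84] → ·  [on edge]
    (4,3)@(9, 7): e=[44,8,4] → #
    (6,3)@(13, 7): e=[28,0,28] → ·  [on edge]
    (7,3)@(15, 7): e=[20,-4,40] → ·
    (1,4)@(3, 9): e=[84,0,-28] → ·  [on edge]
    (4,4)@(9, 9): e=[60,-12,8] → ·
    (3,5)@(7, 11): e=[84,-28,0] → ·  [on edge]
    (2,8)@(5, 17): e=[140,-84,0] → ·  [on edge]
  covered (7 px):
    · · · · · · · · · · · ·
    · · · · · # · · · · · ·
    · · · · # # # # · · · ·
    · · · · # # · · · · · ·
    · · · · · · · · · · · ·
    · · · · · · · · · · · ·
    · · · · · · · · · · · ·
    · · · · · · · · · · · ·
    · · · · · · · · · · · ·

Z-buffer (winner per pixel, '.' = empty):
  . . . . . . . . . . . .
  . . . . . 1 . . . . . .
  0 . . . 1 1 1 1 . . . .
  0 0 0 . 1 1 . . . . . .
  0 0 0 0 0 . . . . . . .
  0 0 0 0 0 0 0 . . . . .
  . 0 0 0 0 0 0 . . . . .
  . 0 0 0 . . . . . . . .
  . 0 . . . . . . . . . .

Answer: -1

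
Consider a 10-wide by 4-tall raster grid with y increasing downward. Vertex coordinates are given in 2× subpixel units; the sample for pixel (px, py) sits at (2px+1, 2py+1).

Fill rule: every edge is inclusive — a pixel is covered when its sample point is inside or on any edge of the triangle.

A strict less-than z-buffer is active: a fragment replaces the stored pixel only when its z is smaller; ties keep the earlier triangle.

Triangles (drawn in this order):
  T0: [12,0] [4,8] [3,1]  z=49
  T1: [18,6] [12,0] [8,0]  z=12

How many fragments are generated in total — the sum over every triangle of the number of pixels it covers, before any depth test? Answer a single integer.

T0:
  2·area = 64
  edge (12, 0)→(4, 8): d=(-8,8) inclusive
  edge (4, 8)→(3, 1): d=(-1,-7) inclusive
  edge (3, 1)→(12, 0): d=(9,-1) inclusive
    (1,0)@(3, 1): e=[64,0,0] → █  [on edge]
    (2,0)@(5, 1): e=[48,14,2] → █
    (3,0)@(7, 1): e=[32,28,4] → █
    (4,0)@(9, 1): e=[16,42,6] → █
    (5,0)@(11, 1): e=[0,56,8] → █  [on edge]
    (6,0)@(13, 1): e=[-16,70,10] → ·
    (1,1)@(3, 3): e=[48,-2,18] → ·
    (2,1)@(5, 3): e=[32,12,20] → █
    (4,1)@(9, 3): e=[0,40,24] → █  [on edge]
    (5,1)@(11, 3): e=[-16,54,26] → ·
    (2,2)@(5, 5): e=[16,10,38] → █
    (3,2)@(7, 5): e=[0,24,40] → █  [on edge]
    (2,3)@(5, 7): e=[0,8,56] → █  [on edge]
  covered (11 px):
    · █ █ █ █ █ · · · ·
    · · █ █ █ · · · · ·
    · · █ █ · · · · · ·
    · · █ · · · · · · ·
T1:
  2·area = 24  (B↔C swapped to make it positive)
  edge (18, 6)→(8, 0): d=(-10,-6) inclusive
  edge (8, 0)→(12, 0): d=(4,0) inclusive
  edge (12, 0)→(18, 6): d=(6,6) inclusive
    (5,0)@(11, 1): e=[8,4,12] → █
    (6,0)@(13, 1): e=[20,4,0] → █  [on edge]
    (7,0)@(15, 1): e=[32,4,-12] → ·
    (5,1)@(11, 3): e=[-12,12,24] → ·
    (6,1)@(13, 3): e=[0,12,12] → █  [on edge]
    (7,1)@(15, 3): e=[12,12,0] → █  [on edge]
    (8,1)@(17, 3): e=[24,12,-12] → ·
    (6,2)@(13, 5): e=[-20,20,24] → ·
    (7,2)@(15, 5): e=[-8,20,12] → ·
    (8,2)@(17, 5): e=[4,20,0] → █  [on edge]
    (9,2)@(19, 5): e=[16,20,-12] → ·
    (8,3)@(17, 7): e=[-16,28,12] → ·
    (9,3)@(19, 7): e=[-4,28,0] → ·  [on edge]
  covered (5 px):
    · · · · · █ █ · · ·
    · · · · · · █ █ · ·
    · · · · · · · · █ ·
    · · · · · · · · · ·

Answer: 16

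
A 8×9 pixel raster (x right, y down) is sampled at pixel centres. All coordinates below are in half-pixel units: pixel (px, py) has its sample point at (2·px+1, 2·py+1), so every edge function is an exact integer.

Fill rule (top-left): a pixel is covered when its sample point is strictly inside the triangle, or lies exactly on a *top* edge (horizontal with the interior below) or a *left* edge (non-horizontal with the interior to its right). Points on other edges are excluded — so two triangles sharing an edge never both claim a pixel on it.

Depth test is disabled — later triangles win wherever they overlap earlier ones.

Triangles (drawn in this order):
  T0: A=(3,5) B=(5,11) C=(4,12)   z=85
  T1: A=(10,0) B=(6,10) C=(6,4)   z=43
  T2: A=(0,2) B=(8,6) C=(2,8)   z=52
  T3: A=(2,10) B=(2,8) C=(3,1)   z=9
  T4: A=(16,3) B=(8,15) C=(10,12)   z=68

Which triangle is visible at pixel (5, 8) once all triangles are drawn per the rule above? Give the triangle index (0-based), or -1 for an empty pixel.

T0:
  2·area = 8
  edge (3, 5)→(5, 11): d=(2,6) right/bottom  bias=-1
  edge (5, 11)→(4, 12): d=(-1,1) right/bottom  bias=-1
  edge (4, 12)→(3, 5): d=(-1,-7) top-left  bias=+0
    (7,0)@(15, 1): e=[-80,0,88] → .  [on edge]
    (6,1)@(13, 3): e=[-64,0,72] → .  [on edge]
    (1,2)@(3, 5): e=[0,8,0] → .  [on edge]
    (5,2)@(11, 5): e=[-48,0,56] → .  [on edge]
    (4,3)@(9, 7): e=[-32,0,40] → .  [on edge]
    (3,4)@(7, 9): e=[-16,0,24] → .  [on edge]
    (2,5)@(5, 11): e=[0,0,8] → .  [on edge]
    (1,6)@(3, 13): e=[16,0,-8] → .  [on edge]
    (0,7)@(1, 15): e=[32,0,-24] → .  [on edge]
    (3,8)@(7, 17): e=[0,-8,16] → .  [on edge]
  covered (0 px):
    . . . . . . . .
    . . . . . . . .
    . . . . . . . .
    . . . . . . . .
    . . . . . . . .
    . . . . . . . .
    . . . . . . . .
    . . . . . . . .
    . . . . . . . .
T1:
  2·area = 24
  edge (10, 0)→(6, 10): d=(-4,10) right/bottom  bias=-1
  edge (6, 10)→(6, 4): d=(0,-6) top-left  bias=+0
  edge (6, 4)→(10, 0): d=(4,-4) top-left  bias=+0
    (4,0)@(9, 1): e=[6,18,0] → X  [on edge]
    (5,0)@(11, 1): e=[-14,30,8] → .
    (3,1)@(7, 3): e=[18,6,0] → X  [on edge]
    (4,1)@(9, 3): e=[-2,18,8] → .
    (2,2)@(5, 5): e=[30,-6,0] → .  [on edge]
    (3,2)@(7, 5): e=[10,6,8] → X
    (4,2)@(9, 5): e=[-10,18,16] → .
    (1,3)@(3, 7): e=[42,-18,0] → .  [on edge]
    (3,3)@(7, 7): e=[2,6,16] → X
    (4,3)@(9, 7): e=[-18,18,24] → .
    (0,4)@(1, 9): e=[54,-30,0] → .  [on edge]
    (3,4)@(7, 9): e=[-6,6,24] → .
  covered (4 px):
    . . . . X . . .
    . . . X . . . .
    . . . X . . . .
    . . . X . . . .
    . . . . . . . .
    . . . . . . . .
    . . . . . . . .
    . . . . . . . .
    . . . . . . . .
T2:
  2·area = 40
  edge (0, 2)→(8, 6): d=(8,4) right/bottom  bias=-1
  edge (8, 6)→(2, 8): d=(-6,2) right/bottom  bias=-1
  edge (2, 8)→(0, 2): d=(-2,-6) top-left  bias=+0
    (0,1)@(1, 3): e=[4,32,4] → X
    (1,1)@(3, 3): e=[-4,28,16] → .
    (0,2)@(1, 5): e=[20,20,0] → X  [on edge]
    (1,2)@(3, 5): e=[12,16,12] → X
    (2,2)@(5, 5): e=[4,12,24] → X
    (3,2)@(7, 5): e=[-4,8,36] → .
    (5,2)@(11, 5): e=[-20,0,60] → .  [on edge]
    (0,3)@(1, 7): e=[36,8,-4] → .
    (1,3)@(3, 7): e=[28,4,8] → X
    (2,3)@(5, 7): e=[20,0,20] → .  [on edge]
    (1,4)@(3, 9): e=[44,-8,4] → .
    (1,5)@(3, 11): e=[60,-20,0] → .  [on edge]
    (2,8)@(5, 17): e=[100,-60,0] → .  [on edge]
  covered (5 px):
    . . . . . . . .
    X . . . . . . .
    X X X . . . . .
    . X . . . . . .
    . . . . . . . .
    . . . . . . . .
    . . . . . . . .
    . . . . . . . .
    . . . . . . . .
T3:
  2·area = 2
  edge (2, 10)→(2, 8): d=(0,-2) top-left  bias=+0
  edge (2, 8)→(3, 1): d=(1,-7) top-left  bias=+0
  edge (3, 1)→(2, 10): d=(-1,9) right/bottom  bias=-1
    (1,0)@(3, 1): e=[2,0,0] → .  [on edge]
    (0,7)@(1, 15): e=[-2,0,4] → .  [on edge]
  covered (0 px):
    . . . . . . . .
    . . . . . . . .
    . . . . . . . .
    . . . . . . . .
    . . . . . . . .
    . . . . . . . .
    . . . . . . . .
    . . . . . . . .
    . . . . . . . .
T4:
  degenerate (2·area = 0) — covers nothing

Z-buffer (winner per pixel, '.' = empty):
  . . . . 1 . . .
  2 . . 1 . . . .
  2 2 2 1 . . . .
  . 2 . 1 . . . .
  . . . . . . . .
  . . . . . . . .
  . . . . . . . .
  . . . . . . . .
  . . . . . . . .

Answer: -1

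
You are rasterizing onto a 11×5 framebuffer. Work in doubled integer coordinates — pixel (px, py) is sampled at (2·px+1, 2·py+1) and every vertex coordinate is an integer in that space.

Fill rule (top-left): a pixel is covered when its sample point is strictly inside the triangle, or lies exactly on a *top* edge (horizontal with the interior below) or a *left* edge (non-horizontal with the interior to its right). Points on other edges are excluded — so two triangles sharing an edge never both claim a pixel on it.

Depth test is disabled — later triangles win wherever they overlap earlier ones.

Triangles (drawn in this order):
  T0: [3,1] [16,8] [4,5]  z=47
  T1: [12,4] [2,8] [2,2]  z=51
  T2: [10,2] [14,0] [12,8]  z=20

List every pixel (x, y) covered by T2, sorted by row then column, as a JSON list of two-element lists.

T0:
  2·area = 45
  edge (3, 1)→(16, 8): d=(13,7) right/bottom  bias=-1
  edge (16, 8)→(4, 5): d=(-12,-3) top-left  bias=+0
  edge (4, 5)→(3, 1): d=(-1,-4) top-left  bias=+0
    (1,0)@(3, 1): e=[0,45,0] → .  [on edge]
    (2,1)@(5, 3): e=[12,27,6] → X
    (3,1)@(7, 3): e=[-2,33,14] → .
    (2,2)@(5, 5): e=[38,3,4] → X
    (3,2)@(7, 5): e=[24,9,12] → X
    (4,2)@(9, 5): e=[10,15,20] → X
    (5,2)@(11, 5): e=[-4,21,28] → .
    (2,3)@(5, 7): e=[64,-21,2] → .
    (3,3)@(7, 7): e=[50,-15,10] → .
    (4,3)@(9, 7): e=[36,-9,18] → .
    (6,3)@(13, 7): e=[8,3,34] → X
    (7,3)@(15, 7): e=[-6,9,42] → .
    (2,4)@(5, 9): e=[90,-45,0] → .  [on edge]
  covered (5 px):
    . . . . . . . . . . .
    . . X . . . . . . . .
    . . X X X . . . . . .
    . . . . . . X . . . .
    . . . . . . . . . . .
T1:
  2·area = 60
  edge (12, 4)→(2, 8): d=(-10,4) right/bottom  bias=-1
  edge (2, 8)→(2, 2): d=(0,-6) top-left  bias=+0
  edge (2, 2)→(12, 4): d=(10,2) right/bottom  bias=-1
    (1,1)@(3, 3): e=[46,6,8] → X
    (2,1)@(5, 3): e=[38,18,4] → X
    (3,1)@(7, 3): e=[30,30,0] → .  [on edge]
    (1,2)@(3, 5): e=[26,6,28] → X
    (3,2)@(7, 5): e=[10,30,20] → X
    (4,2)@(9, 5): e=[2,42,16] → X
    (5,2)@(11, 5): e=[-6,54,12] → .
    (8,2)@(17, 5): e=[-30,90,0] → .  [on edge]
    (1,3)@(3, 7): e=[6,6,48] → X
    (2,3)@(5, 7): e=[-2,18,44] → .
    (3,3)@(7, 7): e=[-10,30,40] → .
    (4,3)@(9, 7): e=[-18,42,36] → .
  covered (7 px):
    . . . . . . . . . . .
    . X X . . . . . . . .
    . X X X X . . . . . .
    . X . . . . . . . . .
    . . . . . . . . . . .
T2:
  2·area = 28
  edge (10, 2)→(14, 0): d=(4,-2) top-left  bias=+0
  edge (14, 0)→(12, 8): d=(-2,8) right/bottom  bias=-1
  edge (12, 8)→(10, 2): d=(-2,-6) top-left  bias=+0
    (6,0)@(13, 1): e=[2,6,20] → X
    (7,0)@(15, 1): e=[6,-10,32] → .
    (5,1)@(11, 3): e=[6,18,4] → X
    (7,1)@(15, 3): e=[14,-14,28] → .
    (5,2)@(11, 5): e=[14,14,0] → X  [on edge]
    (6,2)@(13, 5): e=[18,-2,12] → .
    (5,3)@(11, 7): e=[22,10,-4] → .
  covered (4 px):
    . . . . . . X . . . .
    . . . . . X X . . . .
    . . . . . X . . . . .
    . . . . . . . . . . .
    . . . . . . . . . . .

Final: [[6,0],[5,1],[6,1],[5,2]]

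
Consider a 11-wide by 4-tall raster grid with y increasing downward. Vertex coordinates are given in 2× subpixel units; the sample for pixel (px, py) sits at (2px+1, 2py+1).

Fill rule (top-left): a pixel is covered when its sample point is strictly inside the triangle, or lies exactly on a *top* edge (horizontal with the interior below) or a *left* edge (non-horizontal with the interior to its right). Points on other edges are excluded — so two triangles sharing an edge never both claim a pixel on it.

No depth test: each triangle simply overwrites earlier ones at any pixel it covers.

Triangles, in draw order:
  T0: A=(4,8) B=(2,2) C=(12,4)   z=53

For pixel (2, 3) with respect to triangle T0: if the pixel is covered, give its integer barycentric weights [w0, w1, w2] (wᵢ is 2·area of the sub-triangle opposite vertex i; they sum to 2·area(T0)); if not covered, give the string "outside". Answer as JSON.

T0:
  2·area = 56
  edge (4, 8)→(2, 2): d=(-2,-6) top-left  bias=+0
  edge (2, 2)→(12, 4): d=(10,2) right/bottom  bias=-1
  edge (12, 4)→(4, 8): d=(-8,4) right/bottom  bias=-1
    (1,1)@(3, 3): e=[4,8,44] → █
    (2,1)@(5, 3): e=[16,4,36] → █
    (3,1)@(7, 3): e=[28,0,28] → ·  [on edge]
    (1,2)@(3, 5): e=[0,28,28] → █  [on edge]
    (3,2)@(7, 5): e=[24,20,12] → █
    (4,2)@(9, 5): e=[36,16,4] → █
    (5,2)@(11, 5): e=[48,12,-4] → ·
    (8,2)@(17, 5): e=[84,0,-28] → ·  [on edge]
    (1,3)@(3, 7): e=[-4,48,12] → ·
    (2,3)@(5, 7): e=[8,44,4] → █
    (3,3)@(7, 7): e=[20,40,-4] → ·
    (4,3)@(9, 7): e=[32,36,-12] → ·
  covered (7 px):
    · · · · · · · · · · ·
    · █ █ · · · · · · · ·
    · █ █ █ █ · · · · · ·
    · · █ · · · · · · · ·

Result: [44,4,8]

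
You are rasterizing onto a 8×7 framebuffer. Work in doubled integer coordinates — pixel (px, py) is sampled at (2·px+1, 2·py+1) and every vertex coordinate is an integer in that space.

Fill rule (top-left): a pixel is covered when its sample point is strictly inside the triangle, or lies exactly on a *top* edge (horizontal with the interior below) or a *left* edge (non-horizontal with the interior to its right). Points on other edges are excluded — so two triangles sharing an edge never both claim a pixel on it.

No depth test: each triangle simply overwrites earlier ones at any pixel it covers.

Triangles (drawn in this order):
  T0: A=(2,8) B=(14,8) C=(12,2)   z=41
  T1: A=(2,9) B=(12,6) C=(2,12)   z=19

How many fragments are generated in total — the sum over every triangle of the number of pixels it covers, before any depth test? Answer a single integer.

T0:
  2·area = 72  (B↔C swapped to make it positive)
  edge (2, 8)→(12, 2): d=(10,-6) top-left  bias=+0
  edge (12, 2)→(14, 8): d=(2,6) right/bottom  bias=-1
  edge (14, 8)→(2, 8): d=(-12,0) right/bottom  bias=-1
    (5,1)@(11, 3): e=[4,8,60] → X
    (6,1)@(13, 3): e=[16,-4,60] → .
    (3,2)@(7, 5): e=[0,36,36] → X  [on edge]
    (4,2)@(9, 5): e=[12,24,36] → X
    (6,2)@(13, 5): e=[36,0,36] → .  [on edge]
    (2,3)@(5, 7): e=[8,52,12] → X
    (6,3)@(13, 7): e=[56,4,12] → X
    (7,3)@(15, 7): e=[68,-8,12] → .
    (2,4)@(5, 9): e=[28,56,-12] → .
    (3,4)@(7, 9): e=[40,44,-12] → .
    (4,4)@(9, 9): e=[52,32,-12] → .
    (5,4)@(11, 9): e=[64,20,-12] → .
    (7,5)@(15, 11): e=[108,0,-36] → .  [on edge]
  covered (9 px):
    . . . . . . . .
    . . . . . X . .
    . . . X X X . .
    . . X X X X X .
    . . . . . . . .
    . . . . . . . .
    . . . . . . . .
T1:
  2·area = 30
  edge (2, 9)→(12, 6): d=(10,-3) top-left  bias=+0
  edge (12, 6)→(2, 12): d=(-10,6) right/bottom  bias=-1
  edge (2, 12)→(2, 9): d=(0,-3) top-left  bias=+0
    (4,3)@(9, 7): e=[1,8,21] → X
    (5,3)@(11, 7): e=[7,-4,27] → .
    (1,4)@(3, 9): e=[3,24,3] → X
    (2,4)@(5, 9): e=[9,12,9] → X
    (3,4)@(7, 9): e=[15,0,15] → .  [on edge]
    (4,4)@(9, 9): e=[21,-12,21] → .
    (1,5)@(3, 11): e=[23,4,3] → X
    (2,5)@(5, 11): e=[29,-8,9] → .
    (1,6)@(3, 13): e=[43,-16,3] → .
  covered (4 px):
    . . . . . . . .
    . . . . . . . .
    . . . . . . . .
    . . . . X . . .
    . X X . . . . .
    . X . . . . . .
    . . . . . . . .

Final: 13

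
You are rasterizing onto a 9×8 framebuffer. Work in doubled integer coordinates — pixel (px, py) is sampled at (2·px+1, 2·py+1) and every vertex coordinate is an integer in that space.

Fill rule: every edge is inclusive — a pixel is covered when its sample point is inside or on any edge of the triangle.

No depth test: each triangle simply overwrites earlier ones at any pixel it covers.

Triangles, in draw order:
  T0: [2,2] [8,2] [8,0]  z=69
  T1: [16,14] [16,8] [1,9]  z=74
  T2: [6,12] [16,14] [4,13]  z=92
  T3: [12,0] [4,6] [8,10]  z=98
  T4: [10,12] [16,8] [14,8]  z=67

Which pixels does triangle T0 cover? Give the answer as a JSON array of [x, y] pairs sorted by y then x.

T0:
  2·area = 12  (B↔C swapped to make it positive)
  edge (2, 2)→(8, 0): d=(6,-2) inclusive
  edge (8, 0)→(8, 2): d=(0,2) inclusive
  edge (8, 2)→(2, 2): d=(-6,0) inclusive
    (2,0)@(5, 1): e=[0,6,6] → █  [on edge]
    (3,0)@(7, 1): e=[4,2,6] → █
    (4,0)@(9, 1): e=[8,-2,6] → ·
    (2,1)@(5, 3): e=[12,6,-6] → ·
    (3,1)@(7, 3): e=[16,2,-6] → ·
  covered (2 px):
    · · █ █ · · · · ·
    · · · · · · · · ·
    · · · · · · · · ·
    · · · · · · · · ·
    · · · · · · · · ·
    · · · · · · · · ·
    · · · · · · · · ·
    · · · · · · · · ·
T1:
  2·area = 90  (B↔C swapped to make it positive)
  edge (16, 14)→(1, 9): d=(-15,-5) inclusive
  edge (1, 9)→(16, 8): d=(15,-1) inclusive
  edge (16, 8)→(16, 14): d=(0,6) inclusive
    (0,4)@(1, 9): e=[0,0,90] → █  [on edge]
    (1,4)@(3, 9): e=[10,2,78] → █
    (2,4)@(5, 9): e=[20,4,66] → █
    (3,4)@(7, 9): e=[30,6,54] → █
    (4,4)@(9, 9): e=[40,8,42] → █
    (5,4)@(11, 9): e=[50,10,30] → █
    (6,4)@(13, 9): e=[60,12,18] → █
    (7,4)@(15, 9): e=[70,14,6] → █
    (8,4)@(17, 9): e=[80,16,-6] → ·
    (0,5)@(1, 11): e=[-30,30,90] → ·
    (1,5)@(3, 11): e=[-20,32,78] → ·
    (2,5)@(5, 11): e=[-10,34,66] → ·
    (3,5)@(7, 11): e=[0,36,54] → █  [on edge]
    (6,6)@(13, 13): e=[0,72,18] → █  [on edge]
  covered (15 px):
    · · · · · · · · ·
    · · · · · · · · ·
    · · · · · · · · ·
    · · · · · · · · ·
    █ █ █ █ █ █ █ █ ·
    · · · █ █ █ █ █ ·
    · · · · · · █ █ ·
    · · · · · · · · ·
T2:
  2·area = 14
  edge (6, 12)→(16, 14): d=(10,2) inclusive
  edge (16, 14)→(4, 13): d=(-12,-1) inclusive
  edge (4, 13)→(6, 12): d=(2,-1) inclusive
    (0,5)@(1, 11): e=[0,21,-7] → ·  [on edge]
    (2,6)@(5, 13): e=[12,1,1] → █
    (3,6)@(7, 13): e=[8,3,3] → █
    (4,6)@(9, 13): e=[4,5,5] → █
    (5,6)@(11, 13): e=[0,7,7] → █  [on edge]
    (6,6)@(13, 13): e=[-4,9,9] → ·
    (2,7)@(5, 15): e=[32,-23,5] → ·
    (3,7)@(7, 15): e=[28,-21,7] → ·
    (4,7)@(9, 15): e=[24,-19,9] → ·
    (5,7)@(11, 15): e=[20,-17,11] → ·
  covered (4 px):
    · · · · · · · · ·
    · · · · · · · · ·
    · · · · · · · · ·
    · · · · · · · · ·
    · · · · · · · · ·
    · · · · · · · · ·
    · · █ █ █ █ · · ·
    · · · · · · · · ·
T3:
  2·area = 56  (B↔C swapped to make it positive)
  edge (12, 0)→(8, 10): d=(-4,10) inclusive
  edge (8, 10)→(4, 6): d=(-4,-4) inclusive
  edge (4, 6)→(12, 0): d=(8,-6) inclusive
    (5,0)@(11, 1): e=[6,48,2] → █
    (6,0)@(13, 1): e=[-14,56,14] → ·
    (0,1)@(1, 3): e=[98,0,-42] → ·  [on edge]
    (4,1)@(9, 3): e=[18,32,6] → █
    (5,1)@(11, 3): e=[-2,40,18] → ·
    (1,2)@(3, 5): e=[70,0,-14] → ·  [on edge]
    (3,2)@(7, 5): e=[30,16,10] → █
    (5,2)@(11, 5): e=[-10,32,34] → ·
    (2,3)@(5, 7): e=[42,0,14] → █  [on edge]
    (5,3)@(11, 7): e=[-18,24,50] → ·
    (2,4)@(5, 9): e=[34,-8,30] → ·
    (3,4)@(7, 9): e=[14,0,42] → █  [on edge]
    (4,5)@(9, 11): e=[-14,0,70] → ·  [on edge]
    (5,6)@(11, 13): e=[-42,0,98] → ·  [on edge]
    (6,7)@(13, 15): e=[-70,0,126] → ·  [on edge]
  covered (8 px):
    · · · · · █ · · ·
    · · · · █ · · · ·
    · · · █ █ · · · ·
    · · █ █ █ · · · ·
    · · · █ · · · · ·
    · · · · · · · · ·
    · · · · · · · · ·
    · · · · · · · · ·
T4:
  2·area = 8  (B↔C swapped to make it positive)
  edge (10, 12)→(14, 8): d=(4,-4) inclusive
  edge (14, 8)→(16, 8): d=(2,0) inclusive
  edge (16, 8)→(10, 12): d=(-6,4) inclusive
    (8,2)@(17, 5): e=[0,-6,14] → ·  [on edge]
    (7,3)@(15, 7): e=[0,-2,10] → ·  [on edge]
    (6,4)@(13, 9): e=[0,2,6] → █  [on edge]
    (7,4)@(15, 9): e=[8,2,-2] → ·
    (5,5)@(11, 11): e=[0,6,2] → █  [on edge]
    (6,5)@(13, 11): e=[8,6,-6] → ·
    (4,6)@(9, 13): e=[0,10,-2] → ·  [on edge]
    (5,6)@(11, 13): e=[8,10,-10] → ·
    (3,7)@(7, 15): e=[0,14,-6] → ·  [on edge]
  covered (2 px):
    · · · · · · · · ·
    · · · · · · · · ·
    · · · · · · · · ·
    · · · · · · · · ·
    · · · · · · █ · ·
    · · · · · █ · · ·
    · · · · · · · · ·
    · · · · · · · · ·

Answer: [[2,0],[3,0]]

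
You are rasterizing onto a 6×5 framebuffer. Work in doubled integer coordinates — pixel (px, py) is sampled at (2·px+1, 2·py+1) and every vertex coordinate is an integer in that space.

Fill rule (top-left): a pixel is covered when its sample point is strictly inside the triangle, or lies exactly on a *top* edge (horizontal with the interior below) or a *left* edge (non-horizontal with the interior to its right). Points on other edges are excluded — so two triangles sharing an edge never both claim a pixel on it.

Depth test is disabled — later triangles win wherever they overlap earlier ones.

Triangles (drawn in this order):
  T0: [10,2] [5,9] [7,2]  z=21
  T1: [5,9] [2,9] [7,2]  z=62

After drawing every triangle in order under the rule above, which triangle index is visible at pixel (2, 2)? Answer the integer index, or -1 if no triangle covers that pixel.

T0:
  2·area = 21
  edge (10, 2)→(5, 9): d=(-5,7) right/bottom  bias=-1
  edge (5, 9)→(7, 2): d=(2,-7) top-left  bias=+0
  edge (7, 2)→(10, 2): d=(3,0) top-left  bias=+0
    (3,1)@(7, 3): e=[16,2,3] → X
    (4,1)@(9, 3): e=[2,16,3] → X
    (5,1)@(11, 3): e=[-12,30,3] → .
    (3,2)@(7, 5): e=[6,6,9] → X
    (4,2)@(9, 5): e=[-8,20,9] → .
    (3,3)@(7, 7): e=[-4,10,15] → .
    (2,4)@(5, 9): e=[0,0,21] → .  [on edge]
  covered (3 px):
    . . . . . .
    . . . X X .
    . . . X . .
    . . . . . .
    . . . . . .
T1:
  2·area = 21
  edge (5, 9)→(2, 9): d=(-3,0) right/bottom  bias=-1
  edge (2, 9)→(7, 2): d=(5,-7) top-left  bias=+0
  edge (7, 2)→(5, 9): d=(-2,7) right/bottom  bias=-1
    (2,2)@(5, 5): e=[12,1,8] → X
    (3,2)@(7, 5): e=[12,15,-6] → .
    (2,3)@(5, 7): e=[6,11,4] → X
    (3,3)@(7, 7): e=[6,25,-10] → .
    (0,4)@(1, 9): e=[0,-7,28] → .  [on edge]
    (1,4)@(3, 9): e=[0,7,14] → .  [on edge]
    (2,4)@(5, 9): e=[0,21,0] → .  [on edge]
    (3,4)@(7, 9): e=[0,35,-14] → .  [on edge]
    (4,4)@(9, 9): e=[0,49,-28] → .  [on edge]
    (5,4)@(11, 9): e=[0,63,-42] → .  [on edge]
  covered (2 px):
    . . . . . .
    . . . . . .
    . . X . . .
    . . X . . .
    . . . . . .

Z-buffer (winner per pixel, '.' = empty):
  . . . . . .
  . . . 0 0 .
  . . 1 0 . .
  . . 1 . . .
  . . . . . .

Result: 1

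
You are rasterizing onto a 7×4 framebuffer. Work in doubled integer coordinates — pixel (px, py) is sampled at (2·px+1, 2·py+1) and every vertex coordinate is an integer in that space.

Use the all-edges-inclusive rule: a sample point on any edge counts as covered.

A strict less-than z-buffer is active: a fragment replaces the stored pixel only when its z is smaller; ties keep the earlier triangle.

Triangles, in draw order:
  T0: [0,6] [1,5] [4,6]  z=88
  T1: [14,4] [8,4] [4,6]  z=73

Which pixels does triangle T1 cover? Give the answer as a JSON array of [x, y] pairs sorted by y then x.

T0:
  2·area = 4
  edge (0, 6)→(1, 5): d=(1,-1) inclusive
  edge (1, 5)→(4, 6): d=(3,1) inclusive
  edge (4, 6)→(0, 6): d=(-4,0) inclusive
    (2,0)@(5, 1): e=[0,-16,20] → .  [on edge]
    (1,1)@(3, 3): e=[0,-8,12] → .  [on edge]
    (0,2)@(1, 5): e=[0,0,4] → X  [on edge]
    (1,2)@(3, 5): e=[2,-2,4] → .
    (0,3)@(1, 7): e=[2,6,-4] → .
    (3,3)@(7, 7): e=[8,0,-4] → .  [on edge]
  covered (1 px):
    . . . . . . .
    . . . . . . .
    X . . . . . .
    . . . . . . .
T1:
  2·area = 12  (B↔C swapped to make it positive)
  edge (14, 4)→(4, 6): d=(-10,2) inclusive
  edge (4, 6)→(8, 4): d=(4,-2) inclusive
  edge (8, 4)→(14, 4): d=(6,0) inclusive
    (3,2)@(7, 5): e=[4,2,6] → X
    (4,2)@(9, 5): e=[0,6,6] → X  [on edge]
    (5,2)@(11, 5): e=[-4,10,6] → .
    (3,3)@(7, 7): e=[-16,10,18] → .
    (4,3)@(9, 7): e=[-20,14,18] → .
  covered (2 px):
    . . . . . . .
    . . . . . . .
    . . . X X . .
    . . . . . . .

Result: [[3,2],[4,2]]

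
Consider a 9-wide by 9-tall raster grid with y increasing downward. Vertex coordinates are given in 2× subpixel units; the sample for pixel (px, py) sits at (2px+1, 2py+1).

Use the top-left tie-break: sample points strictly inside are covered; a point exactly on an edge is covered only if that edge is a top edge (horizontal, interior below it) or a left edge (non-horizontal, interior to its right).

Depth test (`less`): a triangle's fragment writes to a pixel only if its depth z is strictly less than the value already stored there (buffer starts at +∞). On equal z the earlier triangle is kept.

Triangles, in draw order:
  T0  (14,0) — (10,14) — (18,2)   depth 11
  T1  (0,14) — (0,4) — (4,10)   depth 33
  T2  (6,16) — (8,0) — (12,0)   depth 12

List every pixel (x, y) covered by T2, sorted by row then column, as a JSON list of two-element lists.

T0:
  2·area = 64  (B↔C swapped to make it positive)
  edge (14, 0)→(18, 2): d=(4,2) right/bottom  bias=-1
  edge (18, 2)→(10, 14): d=(-8,12) right/bottom  bias=-1
  edge (10, 14)→(14, 0): d=(4,-14) top-left  bias=+0
    (7,0)@(15, 1): e=[2,44,18] → █
    (8,0)@(17, 1): e=[-2,20,46] → ·
    (7,1)@(15, 3): e=[10,28,26] → █
    (8,1)@(17, 3): e=[6,4,54] → █
    (6,2)@(13, 5): e=[22,36,6] → █
    (8,2)@(17, 5): e=[14,-12,62] → ·
    (6,3)@(13, 7): e=[30,20,14] → █
    (7,3)@(15, 7): e=[26,-4,42] → ·
    (6,4)@(13, 9): e=[38,4,22] → █
    (7,4)@(15, 9): e=[34,-20,50] → ·
    (5,5)@(11, 11): e=[50,12,2] → █
    (6,5)@(13, 11): e=[46,-12,30] → ·
  covered (8 px):
    · · · · · · · █ ·
    · · · · · · · █ █
    · · · · · · █ █ ·
    · · · · · · █ · ·
    · · · · · · █ · ·
    · · · · · █ · · ·
    · · · · · · · · ·
    · · · · · · · · ·
    · · · · · · · · ·
T1:
  2·area = 40
  edge (0, 14)→(0, 4): d=(0,-10) top-left  bias=+0
  edge (0, 4)→(4, 10): d=(4,6) right/bottom  bias=-1
  edge (4, 10)→(0, 14): d=(-4,4) right/bottom  bias=-1
    (6,0)@(13, 1): e=[130,-90,0] → ·  [on edge]
    (5,1)@(11, 3): e=[110,-70,0] → ·  [on edge]
    (4,2)@(9, 5): e=[90,-50,0] → ·  [on edge]
    (0,3)@(1, 7): e=[10,6,24] → █
    (1,3)@(3, 7): e=[30,-6,16] → ·
    (3,3)@(7, 7): e=[70,-30,0] → ·  [on edge]
    (0,4)@(1, 9): e=[10,14,16] → █
    (1,4)@(3, 9): e=[30,2,8] → █
    (2,4)@(5, 9): e=[50,-10,0] → ·  [on edge]
    (0,5)@(1, 11): e=[10,22,8] → █
    (1,5)@(3, 11): e=[30,10,0] → ·  [on edge]
    (0,6)@(1, 13): e=[10,30,0] → ·  [on edge]
  covered (4 px):
    · · · · · · · · ·
    · · · · · · · · ·
    · · · · · · · · ·
    █ · · · · · · · ·
    █ █ · · · · · · ·
    █ · · · · · · · ·
    · · · · · · · · ·
    · · · · · · · · ·
    · · · · · · · · ·
T2:
  2·area = 64
  edge (6, 16)→(8, 0): d=(2,-16) top-left  bias=+0
  edge (8, 0)→(12, 0): d=(4,0) top-left  bias=+0
  edge (12, 0)→(6, 16): d=(-6,16) right/bottom  bias=-1
    (4,0)@(9, 1): e=[18,4,42] → █
    (5,0)@(11, 1): e=[50,4,10] → █
    (6,0)@(13, 1): e=[82,4,-22] → ·
    (4,1)@(9, 3): e=[22,12,30] → █
    (5,1)@(11, 3): e=[54,12,-2] → ·
    (4,2)@(9, 5): e=[26,20,18] → █
    (5,2)@(11, 5): e=[58,20,-14] → ·
    (4,3)@(9, 7): e=[30,28,6] → █
    (5,3)@(11, 7): e=[62,28,-26] → ·
    (3,4)@(7, 9): e=[2,36,26] → █
    (4,4)@(9, 9): e=[34,36,-6] → ·
    (3,5)@(7, 11): e=[6,44,14] → █
  covered (8 px):
    · · · · █ █ · · ·
    · · · · █ · · · ·
    · · · · █ · · · ·
    · · · · █ · · · ·
    · · · █ · · · · ·
    · · · █ · · · · ·
    · · · █ · · · · ·
    · · · · · · · · ·
    · · · · · · · · ·

Answer: [[4,0],[5,0],[4,1],[4,2],[4,3],[3,4],[3,5],[3,6]]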